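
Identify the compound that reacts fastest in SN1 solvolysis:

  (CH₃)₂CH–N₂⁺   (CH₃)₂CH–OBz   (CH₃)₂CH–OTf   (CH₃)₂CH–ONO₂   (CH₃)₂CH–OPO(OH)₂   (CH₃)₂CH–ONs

(CH₃)₂CH–N₂⁺

The skeletons are identical, so relative rate is governed entirely by leaving-group ability.
A good leaving group is a weak base: the lower the pKₐ of its conjugate acid, the more readily it departs.
(CH₃)₂CH–N₂⁺ loses N₂: no meaningful conjugate acid; N₂ departs as an exceptionally stable neutral molecule
(CH₃)₂CH–OTf loses OTf⁻: pKₐ(CF₃SO₃H (triflic acid)) ≈ -14
(CH₃)₂CH–ONs loses ONs⁻: pKₐ(p-O₂NC₆H₄SO₃H) ≈ -3.5
(CH₃)₂CH–ONO₂ loses NO₃⁻: pKₐ(HNO₃) ≈ -1.3
(CH₃)₂CH–OPO(OH)₂ loses H₂PO₄⁻: pKₐ(H₃PO₄) ≈ 2.1
(CH₃)₂CH–OBz loses PhCOO⁻: pKₐ(C₆H₅COOH) ≈ 4.2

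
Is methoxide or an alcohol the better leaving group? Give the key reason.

an alcohol is the better leaving group.
pKₐ(R'OH₂⁺) ≈ -2.4 versus pKₐ(CH₃OH) ≈ 15.5: an alcohol is the much weaker base.
Neutral; leaves from a protonated ether (an oxonium ion, R–O(H)R'⁺).

an alcohol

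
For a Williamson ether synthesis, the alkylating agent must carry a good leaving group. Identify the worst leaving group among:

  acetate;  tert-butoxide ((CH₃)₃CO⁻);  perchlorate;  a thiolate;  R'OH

A good leaving group is a weak base: the lower the pKₐ of its conjugate acid, the more readily it departs.
perchlorate: pKₐ(HClO₄) ≈ -10
R'OH: pKₐ(R'OH₂⁺) ≈ -2.4
acetate: pKₐ(CH₃COOH) ≈ 4.8
a thiolate: pKₐ(RSH (a thiol)) ≈ 10.5
tert-butoxide ((CH₃)₃CO⁻): pKₐ(t-BuOH) ≈ 18

tert-butoxide ((CH₃)₃CO⁻)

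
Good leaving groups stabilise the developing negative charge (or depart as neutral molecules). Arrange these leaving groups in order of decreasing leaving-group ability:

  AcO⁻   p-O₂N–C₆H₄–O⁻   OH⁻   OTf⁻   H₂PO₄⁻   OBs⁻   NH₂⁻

OTf⁻ > OBs⁻ > H₂PO₄⁻ > AcO⁻ > p-O₂N–C₆H₄–O⁻ > OH⁻ > NH₂⁻

Rank by basicity of the departing species: weakest base leaves most easily.
OTf⁻: pKₐ(CF₃SO₃H (triflic acid)) ≈ -14
OBs⁻: pKₐ(p-BrC₆H₄SO₃H) ≈ -2.8
H₂PO₄⁻: pKₐ(H₃PO₄) ≈ 2.1
AcO⁻: pKₐ(CH₃COOH) ≈ 4.8
p-O₂N–C₆H₄–O⁻: pKₐ(p-nitrophenol) ≈ 7.2
OH⁻: pKₐ(H₂O) ≈ 15.7
NH₂⁻: pKₐ(NH₃) ≈ 38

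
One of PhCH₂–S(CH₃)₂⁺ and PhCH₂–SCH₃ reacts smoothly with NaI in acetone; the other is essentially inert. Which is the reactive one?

From PhCH₂–SCH₃ the departing group would be RS⁻ (pKₐ(RSH (a thiol)) ≈ 10.5). Moderately basic; rarely leaves without activation.
From PhCH₂–S(CH₃)₂⁺ the leaving group is SR'₂ (pKₐ(R'₂SH⁺) ≈ -7). Neutral; leaves from a sulfonium salt (R–SR'₂⁺).
(In practice PhCH₂–S(CH₃)₂⁺ is made from PhCH₂–SCH₃ by S-methylation with CH₃I, allowing neutral dimethyl sulfide, rather than methanethiolate, to depart.)

PhCH₂–S(CH₃)₂⁺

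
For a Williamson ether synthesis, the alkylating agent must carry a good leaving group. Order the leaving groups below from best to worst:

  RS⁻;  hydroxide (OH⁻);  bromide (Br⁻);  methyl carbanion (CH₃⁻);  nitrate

bromide (Br⁻) > nitrate > RS⁻ > hydroxide (OH⁻) > methyl carbanion (CH₃⁻)

Rank by basicity of the departing species: weakest base leaves most easily.
bromide (Br⁻): pKₐ(HBr) ≈ -9
nitrate: pKₐ(HNO₃) ≈ -1.3
RS⁻: pKₐ(RSH (a thiol)) ≈ 10.5
hydroxide (OH⁻): pKₐ(H₂O) ≈ 15.7
methyl carbanion (CH₃⁻): pKₐ(CH₄) ≈ 48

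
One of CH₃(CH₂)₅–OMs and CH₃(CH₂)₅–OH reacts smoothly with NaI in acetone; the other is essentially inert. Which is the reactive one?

From CH₃(CH₂)₅–OH the departing group would be OH⁻ (pKₐ(H₂O) ≈ 15.7). Strong base; essentially never leaves without prior activation.
From CH₃(CH₂)₅–OMs the leaving group is OMs⁻ (pKₐ(CH₃SO₃H (MsOH)) ≈ -1.9). Resonance-delocalised alkanesulfonate.
(In practice CH₃(CH₂)₅–OMs is made from CH₃(CH₂)₅–OH by treatment with MsCl / Et₃N, converting the hydroxyl into a mesylate.)

CH₃(CH₂)₅–OMs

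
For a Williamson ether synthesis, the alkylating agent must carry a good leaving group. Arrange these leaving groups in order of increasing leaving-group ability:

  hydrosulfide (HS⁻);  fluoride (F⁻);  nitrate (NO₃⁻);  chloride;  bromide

hydrosulfide (HS⁻) < fluoride (F⁻) < nitrate (NO₃⁻) < chloride < bromide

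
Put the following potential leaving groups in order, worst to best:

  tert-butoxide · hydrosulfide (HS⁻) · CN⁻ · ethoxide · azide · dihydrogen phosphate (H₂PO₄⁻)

tert-butoxide < ethoxide < CN⁻ < hydrosulfide (HS⁻) < azide < dihydrogen phosphate (H₂PO₄⁻)

Rank by basicity of the departing species: weakest base leaves most easily.
dihydrogen phosphate (H₂PO₄⁻): pKₐ(H₃PO₄) ≈ 2.1 — moderate base; biological leaving group after further activation
azide: pKₐ(HN₃) ≈ 4.7
hydrosulfide (HS⁻): pKₐ(H₂S) ≈ 7 — larger and more polarisable than the oxygen analogue
CN⁻: pKₐ(HCN) ≈ 9.2 — sp carbon stabilises the charge somewhat, but still a poor LG
ethoxide: pKₐ(CH₃CH₂OH) ≈ 16 — strong base; alkoxides do not leave unassisted
tert-butoxide: pKₐ(t-BuOH) ≈ 18 — bulky, strongly basic alkoxide
The question asks for worst first, so the sequence is read in increasing leaving-group ability.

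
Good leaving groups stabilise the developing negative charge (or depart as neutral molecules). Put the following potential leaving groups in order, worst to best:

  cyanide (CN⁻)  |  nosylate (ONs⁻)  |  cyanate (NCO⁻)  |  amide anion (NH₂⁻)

nosylate (ONs⁻): pKₐ(p-O₂NC₆H₄SO₃H) ≈ -3.5
cyanate (NCO⁻): pKₐ(HOCN) ≈ 3.5
cyanide (CN⁻): pKₐ(HCN) ≈ 9.2
amide anion (NH₂⁻): pKₐ(NH₃) ≈ 38
Listed from poorest to best leaving group as asked.

amide anion (NH₂⁻) < cyanide (CN⁻) < cyanate (NCO⁻) < nosylate (ONs⁻)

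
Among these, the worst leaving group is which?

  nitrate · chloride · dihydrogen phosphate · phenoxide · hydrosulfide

phenoxide

Leaving-group ability tracks the stability of the departed species; conjugate-acid pKₐ is the usual yardstick (lower pKₐ → better LG).
chloride: pKₐ(HCl) ≈ -7
nitrate: pKₐ(HNO₃) ≈ -1.3
dihydrogen phosphate: pKₐ(H₃PO₄) ≈ 2.1
hydrosulfide: pKₐ(H₂S) ≈ 7
phenoxide: pKₐ(C₆H₅OH (phenol)) ≈ 10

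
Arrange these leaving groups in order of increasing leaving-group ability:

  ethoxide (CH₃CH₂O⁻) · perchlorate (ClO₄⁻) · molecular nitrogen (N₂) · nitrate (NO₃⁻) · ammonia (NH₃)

ethoxide (CH₃CH₂O⁻) < ammonia (NH₃) < nitrate (NO₃⁻) < perchlorate (ClO₄⁻) < molecular nitrogen (N₂)

Leaving-group ability tracks the stability of the departed species; conjugate-acid pKₐ is the usual yardstick (lower pKₐ → better LG).
molecular nitrogen (N₂): no meaningful conjugate acid; N₂ departs as an exceptionally stable neutral molecule
perchlorate (ClO₄⁻): pKₐ(HClO₄) ≈ -10 — extremely weak base; rarely used for safety reasons
nitrate (NO₃⁻): pKₐ(HNO₃) ≈ -1.3 — resonance-delocalised over three oxygens
ammonia (NH₃): pKₐ(NH₄⁺) ≈ 9.2
ethoxide (CH₃CH₂O⁻): pKₐ(CH₃CH₂OH) ≈ 16
The question asks for worst first, so the sequence is read in increasing leaving-group ability.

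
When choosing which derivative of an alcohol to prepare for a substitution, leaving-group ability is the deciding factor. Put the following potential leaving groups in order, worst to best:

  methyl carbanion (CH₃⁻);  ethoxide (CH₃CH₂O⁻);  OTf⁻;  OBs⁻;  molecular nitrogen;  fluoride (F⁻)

methyl carbanion (CH₃⁻) < ethoxide (CH₃CH₂O⁻) < fluoride (F⁻) < OBs⁻ < OTf⁻ < molecular nitrogen

Rank by basicity of the departing species: weakest base leaves most easily.
molecular nitrogen: no meaningful conjugate acid; N₂ departs as an exceptionally stable neutral molecule
OTf⁻: pKₐ(CF₃SO₃H (triflic acid)) ≈ -14
OBs⁻: pKₐ(p-BrC₆H₄SO₃H) ≈ -2.8
fluoride (F⁻): pKₐ(HF) ≈ 3.2
ethoxide (CH₃CH₂O⁻): pKₐ(CH₃CH₂OH) ≈ 16
methyl carbanion (CH₃⁻): pKₐ(CH₄) ≈ 48
Listed from poorest to best leaving group as asked.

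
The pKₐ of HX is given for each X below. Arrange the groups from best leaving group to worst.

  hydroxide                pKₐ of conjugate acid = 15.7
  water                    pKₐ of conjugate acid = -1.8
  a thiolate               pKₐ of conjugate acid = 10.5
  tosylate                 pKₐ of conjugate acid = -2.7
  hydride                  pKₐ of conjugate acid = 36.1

Lower conjugate-acid pKₐ ⇒ weaker base ⇒ better leaving group.
Sorting by the given values: tosylate (-2.7), water (-1.8), a thiolate (10.5), hydroxide (15.7), hydride (36.1).

tosylate > water > a thiolate > hydroxide > hydride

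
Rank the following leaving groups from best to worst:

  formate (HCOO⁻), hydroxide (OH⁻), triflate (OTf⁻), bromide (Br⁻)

triflate (OTf⁻) > bromide (Br⁻) > formate (HCOO⁻) > hydroxide (OH⁻)

triflate (OTf⁻): pKₐ(CF₃SO₃H (triflic acid)) ≈ -14 — charge spread over three oxygens and a CF₃ group; the premier leaving group in synthesis
bromide (Br⁻): pKₐ(HBr) ≈ -9
formate (HCOO⁻): pKₐ(HCOOH) ≈ 3.8
hydroxide (OH⁻): pKₐ(H₂O) ≈ 15.7 — strong base; essentially never leaves without prior activation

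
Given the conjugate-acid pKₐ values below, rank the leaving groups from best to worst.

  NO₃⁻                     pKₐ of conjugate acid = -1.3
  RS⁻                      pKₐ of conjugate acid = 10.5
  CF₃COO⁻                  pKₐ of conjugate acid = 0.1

Lower conjugate-acid pKₐ ⇒ weaker base ⇒ better leaving group.
Sorting by the given values: NO₃⁻ (-1.3), CF₃COO⁻ (0.1), RS⁻ (10.5).

NO₃⁻ > CF₃COO⁻ > RS⁻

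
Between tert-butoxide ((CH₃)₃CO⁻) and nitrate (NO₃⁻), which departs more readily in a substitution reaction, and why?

nitrate (NO₃⁻)

nitrate (NO₃⁻) is the better leaving group.
pKₐ(HNO₃) ≈ -1.3 versus pKₐ(t-BuOH) ≈ 18: nitrate (NO₃⁻) is the much weaker base.
Resonance-delocalised over three oxygens.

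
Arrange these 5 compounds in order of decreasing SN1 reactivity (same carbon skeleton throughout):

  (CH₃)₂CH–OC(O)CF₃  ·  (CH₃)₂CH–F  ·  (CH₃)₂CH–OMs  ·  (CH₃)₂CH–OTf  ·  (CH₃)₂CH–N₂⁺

The skeletons are identical, so relative rate is governed entirely by leaving-group ability.
A good leaving group is a weak base: the lower the pKₐ of its conjugate acid, the more readily it departs.
(CH₃)₂CH–N₂⁺ loses N₂: no meaningful conjugate acid; N₂ departs as an exceptionally stable neutral molecule
(CH₃)₂CH–OTf loses OTf⁻: pKₐ(CF₃SO₃H (triflic acid)) ≈ -14
(CH₃)₂CH–OMs loses OMs⁻: pKₐ(CH₃SO₃H (MsOH)) ≈ -1.9
(CH₃)₂CH–OC(O)CF₃ loses CF₃COO⁻: pKₐ(CF₃COOH) ≈ 0.2
(CH₃)₂CH–F loses F⁻: pKₐ(HF) ≈ 3.2

(CH₃)₂CH–N₂⁺ > (CH₃)₂CH–OTf > (CH₃)₂CH–OMs > (CH₃)₂CH–OC(O)CF₃ > (CH₃)₂CH–F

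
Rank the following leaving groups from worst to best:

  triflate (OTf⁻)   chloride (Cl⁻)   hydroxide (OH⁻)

A good leaving group is a weak base: the lower the pKₐ of its conjugate acid, the more readily it departs.
triflate (OTf⁻): pKₐ(CF₃SO₃H (triflic acid)) ≈ -14 — charge spread over three oxygens and a CF₃ group; the premier leaving group in synthesis
chloride (Cl⁻): pKₐ(HCl) ≈ -7 — moderately weak base
hydroxide (OH⁻): pKₐ(H₂O) ≈ 15.7
Reversing gives the worst-to-best order requested.

hydroxide (OH⁻) < chloride (Cl⁻) < triflate (OTf⁻)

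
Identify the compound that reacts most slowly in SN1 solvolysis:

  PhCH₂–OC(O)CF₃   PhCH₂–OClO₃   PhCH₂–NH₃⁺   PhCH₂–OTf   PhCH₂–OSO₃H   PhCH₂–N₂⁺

Same R in every case — rank the leaving groups.
Rank by basicity of the departing species: weakest base leaves most easily.
PhCH₂–N₂⁺ loses N₂: no meaningful conjugate acid; N₂ departs as an exceptionally stable neutral molecule
PhCH₂–OTf loses OTf⁻: pKₐ(CF₃SO₃H (triflic acid)) ≈ -14
PhCH₂–OClO₃ loses ClO₄⁻: pKₐ(HClO₄) ≈ -10
PhCH₂–OSO₃H loses HSO₄⁻: pKₐ(H₂SO₄) ≈ -3
PhCH₂–OC(O)CF₃ loses CF₃COO⁻: pKₐ(CF₃COOH) ≈ 0.2
PhCH₂–NH₃⁺ loses NH₃: pKₐ(NH₄⁺) ≈ 9.2

PhCH₂–NH₃⁺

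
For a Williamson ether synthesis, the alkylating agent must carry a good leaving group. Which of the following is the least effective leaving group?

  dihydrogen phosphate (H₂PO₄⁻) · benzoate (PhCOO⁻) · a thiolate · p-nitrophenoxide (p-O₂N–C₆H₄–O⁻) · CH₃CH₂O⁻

CH₃CH₂O⁻

Rank by basicity of the departing species: weakest base leaves most easily.
dihydrogen phosphate (H₂PO₄⁻): pKₐ(H₃PO₄) ≈ 2.1
benzoate (PhCOO⁻): pKₐ(C₆H₅COOH) ≈ 4.2
p-nitrophenoxide (p-O₂N–C₆H₄–O⁻): pKₐ(p-nitrophenol) ≈ 7.2
a thiolate: pKₐ(RSH (a thiol)) ≈ 10.5
CH₃CH₂O⁻: pKₐ(CH₃CH₂OH) ≈ 16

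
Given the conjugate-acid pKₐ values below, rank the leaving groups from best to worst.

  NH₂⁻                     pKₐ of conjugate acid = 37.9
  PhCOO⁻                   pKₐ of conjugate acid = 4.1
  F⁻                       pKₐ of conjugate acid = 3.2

F⁻ > PhCOO⁻ > NH₂⁻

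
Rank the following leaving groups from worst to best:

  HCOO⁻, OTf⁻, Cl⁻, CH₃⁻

CH₃⁻ < HCOO⁻ < Cl⁻ < OTf⁻

OTf⁻: pKₐ(CF₃SO₃H (triflic acid)) ≈ -14
Cl⁻: pKₐ(HCl) ≈ -7
HCOO⁻: pKₐ(HCOOH) ≈ 3.8 — resonance-stabilised carboxylate
CH₃⁻: pKₐ(CH₄) ≈ 48 — unstabilised carbanion; the worst conceivable leaving group
Listed from poorest to best leaving group as asked.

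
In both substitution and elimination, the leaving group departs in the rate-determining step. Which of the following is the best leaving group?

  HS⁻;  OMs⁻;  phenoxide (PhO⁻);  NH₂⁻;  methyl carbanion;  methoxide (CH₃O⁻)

OMs⁻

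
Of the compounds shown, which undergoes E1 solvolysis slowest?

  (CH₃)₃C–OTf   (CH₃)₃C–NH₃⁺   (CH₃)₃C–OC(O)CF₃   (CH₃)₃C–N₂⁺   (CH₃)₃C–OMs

(CH₃)₃C–NH₃⁺

With the same alkyl group throughout, only the leaving group differentiates the rates.
Leaving-group ability tracks the stability of the departed species; conjugate-acid pKₐ is the usual yardstick (lower pKₐ → better LG).
(CH₃)₃C–N₂⁺ loses N₂: no meaningful conjugate acid; N₂ departs as an exceptionally stable neutral molecule
(CH₃)₃C–OTf loses OTf⁻: pKₐ(CF₃SO₃H (triflic acid)) ≈ -14
(CH₃)₃C–OMs loses OMs⁻: pKₐ(CH₃SO₃H (MsOH)) ≈ -1.9
(CH₃)₃C–OC(O)CF₃ loses CF₃COO⁻: pKₐ(CF₃COOH) ≈ 0.2
(CH₃)₃C–NH₃⁺ loses NH₃: pKₐ(NH₄⁺) ≈ 9.2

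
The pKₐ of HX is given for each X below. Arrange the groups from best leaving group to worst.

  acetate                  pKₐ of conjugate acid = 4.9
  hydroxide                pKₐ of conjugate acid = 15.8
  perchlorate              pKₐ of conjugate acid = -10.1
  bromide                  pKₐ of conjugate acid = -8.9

Lower conjugate-acid pKₐ ⇒ weaker base ⇒ better leaving group.
Sorting by the given values: perchlorate (-10.1), bromide (-8.9), acetate (4.9), hydroxide (15.8).

perchlorate > bromide > acetate > hydroxide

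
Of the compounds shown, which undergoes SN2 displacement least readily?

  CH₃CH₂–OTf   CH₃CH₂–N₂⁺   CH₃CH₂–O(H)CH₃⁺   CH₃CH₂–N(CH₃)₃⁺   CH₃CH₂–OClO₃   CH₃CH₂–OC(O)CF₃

CH₃CH₂–N(CH₃)₃⁺

The skeletons are identical, so relative rate is governed entirely by leaving-group ability.
A good leaving group is a weak base: the lower the pKₐ of its conjugate acid, the more readily it departs.
CH₃CH₂–N₂⁺ loses N₂: no meaningful conjugate acid; N₂ departs as an exceptionally stable neutral molecule
CH₃CH₂–OTf loses OTf⁻: pKₐ(CF₃SO₃H (triflic acid)) ≈ -14
CH₃CH₂–OClO₃ loses ClO₄⁻: pKₐ(HClO₄) ≈ -10
CH₃CH₂–O(H)CH₃⁺ loses R'OH: pKₐ(R'OH₂⁺) ≈ -2.4
CH₃CH₂–OC(O)CF₃ loses CF₃COO⁻: pKₐ(CF₃COOH) ≈ 0.2
CH₃CH₂–N(CH₃)₃⁺ loses NR'₃: pKₐ(R'₃NH⁺) ≈ 10.7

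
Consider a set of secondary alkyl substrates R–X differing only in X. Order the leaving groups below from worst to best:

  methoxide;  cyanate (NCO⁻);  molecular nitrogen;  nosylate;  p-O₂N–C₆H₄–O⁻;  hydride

hydride < methoxide < p-O₂N–C₆H₄–O⁻ < cyanate (NCO⁻) < nosylate < molecular nitrogen

molecular nitrogen: no meaningful conjugate acid; N₂ departs as an exceptionally stable neutral molecule
nosylate: pKₐ(p-O₂NC₆H₄SO₃H) ≈ -3.5
cyanate (NCO⁻): pKₐ(HOCN) ≈ 3.5
p-O₂N–C₆H₄–O⁻: pKₐ(p-nitrophenol) ≈ 7.2
methoxide: pKₐ(CH₃OH) ≈ 15.5
hydride: pKₐ(H₂) ≈ 36
Reversing gives the worst-to-best order requested.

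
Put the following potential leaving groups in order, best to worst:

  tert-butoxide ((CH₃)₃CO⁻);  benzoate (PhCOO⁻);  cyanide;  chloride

chloride > benzoate (PhCOO⁻) > cyanide > tert-butoxide ((CH₃)₃CO⁻)

chloride: pKₐ(HCl) ≈ -7
benzoate (PhCOO⁻): pKₐ(C₆H₅COOH) ≈ 4.2
cyanide: pKₐ(HCN) ≈ 9.2
tert-butoxide ((CH₃)₃CO⁻): pKₐ(t-BuOH) ≈ 18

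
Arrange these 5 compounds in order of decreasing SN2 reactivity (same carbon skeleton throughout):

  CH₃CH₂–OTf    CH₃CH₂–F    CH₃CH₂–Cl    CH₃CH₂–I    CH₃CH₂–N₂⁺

CH₃CH₂–N₂⁺ > CH₃CH₂–OTf > CH₃CH₂–I > CH₃CH₂–Cl > CH₃CH₂–F

Same R in every case — rank the leaving groups.
A good leaving group is a weak base: the lower the pKₐ of its conjugate acid, the more readily it departs.
CH₃CH₂–N₂⁺ loses N₂: no meaningful conjugate acid; N₂ departs as an exceptionally stable neutral molecule
CH₃CH₂–OTf loses OTf⁻: pKₐ(CF₃SO₃H (triflic acid)) ≈ -14
CH₃CH₂–I loses I⁻: pKₐ(HI) ≈ -10
CH₃CH₂–Cl loses Cl⁻: pKₐ(HCl) ≈ -7
CH₃CH₂–F loses F⁻: pKₐ(HF) ≈ 3.2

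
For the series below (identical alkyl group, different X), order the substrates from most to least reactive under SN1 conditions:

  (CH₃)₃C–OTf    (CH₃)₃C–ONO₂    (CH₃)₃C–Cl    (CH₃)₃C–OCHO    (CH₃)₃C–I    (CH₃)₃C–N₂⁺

(CH₃)₃C–N₂⁺ > (CH₃)₃C–OTf > (CH₃)₃C–I > (CH₃)₃C–Cl > (CH₃)₃C–ONO₂ > (CH₃)₃C–OCHO

Same R in every case — rank the leaving groups.
The more stable X⁻ (or X) is on its own — i.e. the weaker a base it is — the better a leaving group it makes.
(CH₃)₃C–N₂⁺ loses N₂: no meaningful conjugate acid; N₂ departs as an exceptionally stable neutral molecule
(CH₃)₃C–OTf loses OTf⁻: pKₐ(CF₃SO₃H (triflic acid)) ≈ -14
(CH₃)₃C–I loses I⁻: pKₐ(HI) ≈ -10
(CH₃)₃C–Cl loses Cl⁻: pKₐ(HCl) ≈ -7
(CH₃)₃C–ONO₂ loses NO₃⁻: pKₐ(HNO₃) ≈ -1.3
(CH₃)₃C–OCHO loses HCOO⁻: pKₐ(HCOOH) ≈ 3.8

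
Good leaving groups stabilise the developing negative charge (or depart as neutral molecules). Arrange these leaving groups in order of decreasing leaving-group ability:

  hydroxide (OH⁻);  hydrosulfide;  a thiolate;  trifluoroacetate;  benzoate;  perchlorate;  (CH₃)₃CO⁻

The more stable X⁻ (or X) is on its own — i.e. the weaker a base it is — the better a leaving group it makes.
perchlorate: pKₐ(HClO₄) ≈ -10
trifluoroacetate: pKₐ(CF₃COOH) ≈ 0.2
benzoate: pKₐ(C₆H₅COOH) ≈ 4.2
hydrosulfide: pKₐ(H₂S) ≈ 7
a thiolate: pKₐ(RSH (a thiol)) ≈ 10.5
hydroxide (OH⁻): pKₐ(H₂O) ≈ 15.7
(CH₃)₃CO⁻: pKₐ(t-BuOH) ≈ 18

perchlorate > trifluoroacetate > benzoate > hydrosulfide > a thiolate > hydroxide (OH⁻) > (CH₃)₃CO⁻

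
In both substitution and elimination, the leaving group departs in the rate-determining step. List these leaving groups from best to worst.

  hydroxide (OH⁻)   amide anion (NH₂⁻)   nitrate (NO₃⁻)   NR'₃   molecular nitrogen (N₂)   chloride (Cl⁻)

molecular nitrogen (N₂) > chloride (Cl⁻) > nitrate (NO₃⁻) > NR'₃ > hydroxide (OH⁻) > amide anion (NH₂⁻)

molecular nitrogen (N₂): no meaningful conjugate acid; N₂ departs as an exceptionally stable neutral molecule
chloride (Cl⁻): pKₐ(HCl) ≈ -7
nitrate (NO₃⁻): pKₐ(HNO₃) ≈ -1.3 — resonance-delocalised over three oxygens
NR'₃: pKₐ(R'₃NH⁺) ≈ 10.7 — neutral but still a fairly strong base; Hofmann-elimination LG
hydroxide (OH⁻): pKₐ(H₂O) ≈ 15.7
amide anion (NH₂⁻): pKₐ(NH₃) ≈ 38 — extremely strong base; never a leaving group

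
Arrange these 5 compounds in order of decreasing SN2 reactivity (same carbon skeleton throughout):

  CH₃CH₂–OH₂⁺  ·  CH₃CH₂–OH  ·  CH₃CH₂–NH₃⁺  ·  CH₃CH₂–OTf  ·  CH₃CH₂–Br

Same R in every case — rank the leaving groups.
A good leaving group is a weak base: the lower the pKₐ of its conjugate acid, the more readily it departs.
CH₃CH₂–OTf loses OTf⁻: pKₐ(CF₃SO₃H (triflic acid)) ≈ -14
CH₃CH₂–Br loses Br⁻: pKₐ(HBr) ≈ -9
CH₃CH₂–OH₂⁺ loses H₂O: pKₐ(H₃O⁺) ≈ -1.7
CH₃CH₂–NH₃⁺ loses NH₃: pKₐ(NH₄⁺) ≈ 9.2
CH₃CH₂–OH loses OH⁻: pKₐ(H₂O) ≈ 15.7

CH₃CH₂–OTf > CH₃CH₂–Br > CH₃CH₂–OH₂⁺ > CH₃CH₂–NH₃⁺ > CH₃CH₂–OH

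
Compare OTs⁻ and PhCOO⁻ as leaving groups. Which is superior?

OTs⁻ is the better leaving group.
pKₐ(p-CH₃C₆H₄SO₃H (TsOH)) ≈ -2.8 versus pKₐ(C₆H₅COOH) ≈ 4.2: OTs⁻ is the much weaker base.
Resonance-delocalised arenesulfonate.

OTs⁻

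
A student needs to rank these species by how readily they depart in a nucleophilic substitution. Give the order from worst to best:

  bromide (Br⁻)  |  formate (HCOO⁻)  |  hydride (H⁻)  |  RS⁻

hydride (H⁻) < RS⁻ < formate (HCOO⁻) < bromide (Br⁻)

bromide (Br⁻): pKₐ(HBr) ≈ -9 — weak base; good leaving group
formate (HCOO⁻): pKₐ(HCOOH) ≈ 3.8 — resonance-stabilised carboxylate
RS⁻: pKₐ(RSH (a thiol)) ≈ 10.5 — moderately basic; rarely leaves without activation
hydride (H⁻): pKₐ(H₂) ≈ 36
Reversing gives the worst-to-best order requested.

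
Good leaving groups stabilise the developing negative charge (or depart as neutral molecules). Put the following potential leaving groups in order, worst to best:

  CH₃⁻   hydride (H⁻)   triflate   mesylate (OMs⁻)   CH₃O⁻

Leaving-group ability tracks the stability of the departed species; conjugate-acid pKₐ is the usual yardstick (lower pKₐ → better LG).
triflate: pKₐ(CF₃SO₃H (triflic acid)) ≈ -14
mesylate (OMs⁻): pKₐ(CH₃SO₃H (MsOH)) ≈ -1.9
CH₃O⁻: pKₐ(CH₃OH) ≈ 15.5
hydride (H⁻): pKₐ(H₂) ≈ 36
CH₃⁻: pKₐ(CH₄) ≈ 48
Reversing gives the worst-to-best order requested.

CH₃⁻ < hydride (H⁻) < CH₃O⁻ < mesylate (OMs⁻) < triflate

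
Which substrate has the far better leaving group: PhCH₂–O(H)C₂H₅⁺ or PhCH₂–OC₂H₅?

PhCH₂–O(H)C₂H₅⁺

From PhCH₂–OC₂H₅ the departing group would be CH₃CH₂O⁻ (pKₐ(CH₃CH₂OH) ≈ 16). Strong base; alkoxides do not leave unassisted.
From PhCH₂–O(H)C₂H₅⁺ the leaving group is R'OH (pKₐ(R'OH₂⁺) ≈ -2.4). Neutral; leaves from a protonated ether (an oxonium ion, R–O(H)R'⁺).
(In practice PhCH₂–O(H)C₂H₅⁺ is made from PhCH₂–OC₂H₅ by protonation with concentrated HBr, allowing neutral ethanol, rather than ethoxide, to depart.)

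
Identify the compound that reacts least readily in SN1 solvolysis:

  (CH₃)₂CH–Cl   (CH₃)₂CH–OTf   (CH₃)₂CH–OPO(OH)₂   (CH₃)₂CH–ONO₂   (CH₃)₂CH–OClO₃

(CH₃)₂CH–OPO(OH)₂

Identical carbon frameworks mean the comparison reduces to leaving-group quality.
Rank by basicity of the departing species: weakest base leaves most easily.
(CH₃)₂CH–OTf loses OTf⁻: pKₐ(CF₃SO₃H (triflic acid)) ≈ -14
(CH₃)₂CH–OClO₃ loses ClO₄⁻: pKₐ(HClO₄) ≈ -10
(CH₃)₂CH–Cl loses Cl⁻: pKₐ(HCl) ≈ -7
(CH₃)₂CH–ONO₂ loses NO₃⁻: pKₐ(HNO₃) ≈ -1.3
(CH₃)₂CH–OPO(OH)₂ loses H₂PO₄⁻: pKₐ(H₃PO₄) ≈ 2.1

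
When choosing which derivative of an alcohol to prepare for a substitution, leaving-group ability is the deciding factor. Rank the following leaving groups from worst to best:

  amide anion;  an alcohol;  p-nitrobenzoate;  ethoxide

Rank by basicity of the departing species: weakest base leaves most easily.
an alcohol: pKₐ(R'OH₂⁺) ≈ -2.4 — neutral; leaves from a protonated ether (an oxonium ion, R–O(H)R'⁺)
p-nitrobenzoate: pKₐ(p-nitrobenzoic acid) ≈ 3.4 — electron-withdrawing nitro group stabilises the carboxylate
ethoxide: pKₐ(CH₃CH₂OH) ≈ 16 — strong base; alkoxides do not leave unassisted
amide anion: pKₐ(NH₃) ≈ 38
Listed from poorest to best leaving group as asked.

amide anion < ethoxide < p-nitrobenzoate < an alcohol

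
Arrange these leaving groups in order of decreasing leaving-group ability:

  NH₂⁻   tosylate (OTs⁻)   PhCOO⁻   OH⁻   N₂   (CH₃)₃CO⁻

N₂ > tosylate (OTs⁻) > PhCOO⁻ > OH⁻ > (CH₃)₃CO⁻ > NH₂⁻

A good leaving group is a weak base: the lower the pKₐ of its conjugate acid, the more readily it departs.
N₂: no meaningful conjugate acid; N₂ departs as an exceptionally stable neutral molecule
tosylate (OTs⁻): pKₐ(p-CH₃C₆H₄SO₃H (TsOH)) ≈ -2.8
PhCOO⁻: pKₐ(C₆H₅COOH) ≈ 4.2
OH⁻: pKₐ(H₂O) ≈ 15.7
(CH₃)₃CO⁻: pKₐ(t-BuOH) ≈ 18
NH₂⁻: pKₐ(NH₃) ≈ 38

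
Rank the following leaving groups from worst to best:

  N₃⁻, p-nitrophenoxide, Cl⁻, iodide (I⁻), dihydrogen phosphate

p-nitrophenoxide < N₃⁻ < dihydrogen phosphate < Cl⁻ < iodide (I⁻)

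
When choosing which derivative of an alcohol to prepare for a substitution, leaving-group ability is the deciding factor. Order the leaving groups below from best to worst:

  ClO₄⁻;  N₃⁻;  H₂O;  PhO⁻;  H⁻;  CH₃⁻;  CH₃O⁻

ClO₄⁻: pKₐ(HClO₄) ≈ -10
H₂O: pKₐ(H₃O⁺) ≈ -1.7
N₃⁻: pKₐ(HN₃) ≈ 4.7
PhO⁻: pKₐ(C₆H₅OH (phenol)) ≈ 10
CH₃O⁻: pKₐ(CH₃OH) ≈ 15.5
H⁻: pKₐ(H₂) ≈ 36
CH₃⁻: pKₐ(CH₄) ≈ 48

ClO₄⁻ > H₂O > N₃⁻ > PhO⁻ > CH₃O⁻ > H⁻ > CH₃⁻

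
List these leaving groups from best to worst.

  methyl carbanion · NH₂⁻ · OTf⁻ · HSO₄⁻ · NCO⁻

OTf⁻ > HSO₄⁻ > NCO⁻ > NH₂⁻ > methyl carbanion

OTf⁻: pKₐ(CF₃SO₃H (triflic acid)) ≈ -14
HSO₄⁻: pKₐ(H₂SO₄) ≈ -3 — conjugate base of a strong mineral acid
NCO⁻: pKₐ(HOCN) ≈ 3.5 — resonance between N and O
NH₂⁻: pKₐ(NH₃) ≈ 38
methyl carbanion: pKₐ(CH₄) ≈ 48 — unstabilised carbanion; the worst conceivable leaving group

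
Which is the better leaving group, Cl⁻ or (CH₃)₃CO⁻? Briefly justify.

Cl⁻ is the better leaving group.
pKₐ(HCl) ≈ -7 versus pKₐ(t-BuOH) ≈ 18: Cl⁻ is the much weaker base.
Moderately weak base.

Cl⁻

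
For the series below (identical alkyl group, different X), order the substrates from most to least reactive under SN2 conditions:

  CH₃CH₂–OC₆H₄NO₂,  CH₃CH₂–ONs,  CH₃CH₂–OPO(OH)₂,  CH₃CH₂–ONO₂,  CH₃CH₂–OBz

CH₃CH₂–ONs > CH₃CH₂–ONO₂ > CH₃CH₂–OPO(OH)₂ > CH₃CH₂–OBz > CH₃CH₂–OC₆H₄NO₂

With the same alkyl group throughout, only the leaving group differentiates the rates.
A good leaving group is a weak base: the lower the pKₐ of its conjugate acid, the more readily it departs.
CH₃CH₂–ONs loses ONs⁻: pKₐ(p-O₂NC₆H₄SO₃H) ≈ -3.5
CH₃CH₂–ONO₂ loses NO₃⁻: pKₐ(HNO₃) ≈ -1.3
CH₃CH₂–OPO(OH)₂ loses H₂PO₄⁻: pKₐ(H₃PO₄) ≈ 2.1
CH₃CH₂–OBz loses PhCOO⁻: pKₐ(C₆H₅COOH) ≈ 4.2
CH₃CH₂–OC₆H₄NO₂ loses p-O₂N–C₆H₄–O⁻: pKₐ(p-nitrophenol) ≈ 7.2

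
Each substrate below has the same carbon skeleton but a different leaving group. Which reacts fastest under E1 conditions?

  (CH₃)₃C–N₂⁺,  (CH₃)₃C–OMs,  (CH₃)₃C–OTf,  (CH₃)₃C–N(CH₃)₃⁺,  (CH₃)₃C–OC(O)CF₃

(CH₃)₃C–N₂⁺

Identical carbon frameworks mean the comparison reduces to leaving-group quality.
Rank by basicity of the departing species: weakest base leaves most easily.
(CH₃)₃C–N₂⁺ loses N₂: no meaningful conjugate acid; N₂ departs as an exceptionally stable neutral molecule
(CH₃)₃C–OTf loses OTf⁻: pKₐ(CF₃SO₃H (triflic acid)) ≈ -14
(CH₃)₃C–OMs loses OMs⁻: pKₐ(CH₃SO₃H (MsOH)) ≈ -1.9
(CH₃)₃C–OC(O)CF₃ loses CF₃COO⁻: pKₐ(CF₃COOH) ≈ 0.2
(CH₃)₃C–N(CH₃)₃⁺ loses NR'₃: pKₐ(R'₃NH⁺) ≈ 10.7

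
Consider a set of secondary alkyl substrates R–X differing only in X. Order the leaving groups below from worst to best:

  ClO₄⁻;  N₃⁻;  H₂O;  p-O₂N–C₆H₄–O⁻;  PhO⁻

PhO⁻ < p-O₂N–C₆H₄–O⁻ < N₃⁻ < H₂O < ClO₄⁻

A good leaving group is a weak base: the lower the pKₐ of its conjugate acid, the more readily it departs.
ClO₄⁻: pKₐ(HClO₄) ≈ -10 — extremely weak base; rarely used for safety reasons
H₂O: pKₐ(H₃O⁺) ≈ -1.7 — neutral; leaves from a protonated alcohol (R–OH₂⁺)
N₃⁻: pKₐ(HN₃) ≈ 4.7 — linear, resonance-stabilised
p-O₂N–C₆H₄–O⁻: pKₐ(p-nitrophenol) ≈ 7.2 — nitro group delocalises the charge; the classic chromogenic LG
PhO⁻: pKₐ(C₆H₅OH (phenol)) ≈ 10
The question asks for worst first, so the sequence is read in increasing leaving-group ability.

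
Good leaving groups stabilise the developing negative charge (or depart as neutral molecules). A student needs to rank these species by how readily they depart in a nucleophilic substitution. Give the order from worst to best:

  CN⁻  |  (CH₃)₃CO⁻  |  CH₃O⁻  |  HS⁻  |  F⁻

(CH₃)₃CO⁻ < CH₃O⁻ < CN⁻ < HS⁻ < F⁻

F⁻: pKₐ(HF) ≈ 3.2
HS⁻: pKₐ(H₂S) ≈ 7
CN⁻: pKₐ(HCN) ≈ 9.2
CH₃O⁻: pKₐ(CH₃OH) ≈ 15.5 — strong base; alkoxides do not leave unassisted
(CH₃)₃CO⁻: pKₐ(t-BuOH) ≈ 18 — bulky, strongly basic alkoxide
Listed from poorest to best leaving group as asked.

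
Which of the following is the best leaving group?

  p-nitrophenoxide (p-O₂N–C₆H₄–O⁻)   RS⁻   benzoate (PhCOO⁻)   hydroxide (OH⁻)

benzoate (PhCOO⁻)

Rank by basicity of the departing species: weakest base leaves most easily.
benzoate (PhCOO⁻): pKₐ(C₆H₅COOH) ≈ 4.2
p-nitrophenoxide (p-O₂N–C₆H₄–O⁻): pKₐ(p-nitrophenol) ≈ 7.2
RS⁻: pKₐ(RSH (a thiol)) ≈ 10.5
hydroxide (OH⁻): pKₐ(H₂O) ≈ 15.7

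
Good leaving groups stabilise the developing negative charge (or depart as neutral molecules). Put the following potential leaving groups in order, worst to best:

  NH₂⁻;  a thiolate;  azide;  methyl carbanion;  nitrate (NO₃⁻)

methyl carbanion < NH₂⁻ < a thiolate < azide < nitrate (NO₃⁻)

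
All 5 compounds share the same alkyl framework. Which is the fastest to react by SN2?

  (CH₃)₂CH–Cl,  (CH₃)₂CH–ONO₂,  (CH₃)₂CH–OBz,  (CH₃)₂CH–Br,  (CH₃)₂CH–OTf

(CH₃)₂CH–OTf

Same R in every case — rank the leaving groups.
Rank by basicity of the departing species: weakest base leaves most easily.
(CH₃)₂CH–OTf loses OTf⁻: pKₐ(CF₃SO₃H (triflic acid)) ≈ -14
(CH₃)₂CH–Br loses Br⁻: pKₐ(HBr) ≈ -9
(CH₃)₂CH–Cl loses Cl⁻: pKₐ(HCl) ≈ -7
(CH₃)₂CH–ONO₂ loses NO₃⁻: pKₐ(HNO₃) ≈ -1.3
(CH₃)₂CH–OBz loses PhCOO⁻: pKₐ(C₆H₅COOH) ≈ 4.2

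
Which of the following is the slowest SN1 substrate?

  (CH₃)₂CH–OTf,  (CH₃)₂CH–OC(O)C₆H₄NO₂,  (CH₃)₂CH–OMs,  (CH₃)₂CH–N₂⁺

(CH₃)₂CH–OC(O)C₆H₄NO₂

Identical carbon frameworks mean the comparison reduces to leaving-group quality.
Leaving-group ability tracks the stability of the departed species; conjugate-acid pKₐ is the usual yardstick (lower pKₐ → better LG).
(CH₃)₂CH–N₂⁺ loses N₂: no meaningful conjugate acid; N₂ departs as an exceptionally stable neutral molecule
(CH₃)₂CH–OTf loses OTf⁻: pKₐ(CF₃SO₃H (triflic acid)) ≈ -14
(CH₃)₂CH–OMs loses OMs⁻: pKₐ(CH₃SO₃H (MsOH)) ≈ -1.9
(CH₃)₂CH–OC(O)C₆H₄NO₂ loses p-O₂N–C₆H₄–COO⁻: pKₐ(p-nitrobenzoic acid) ≈ 3.4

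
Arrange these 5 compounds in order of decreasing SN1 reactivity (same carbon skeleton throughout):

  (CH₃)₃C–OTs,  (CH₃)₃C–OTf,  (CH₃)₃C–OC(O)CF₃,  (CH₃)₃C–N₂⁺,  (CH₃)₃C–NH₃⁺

Same R in every case — rank the leaving groups.
The more stable X⁻ (or X) is on its own — i.e. the weaker a base it is — the better a leaving group it makes.
(CH₃)₃C–N₂⁺ loses N₂: no meaningful conjugate acid; N₂ departs as an exceptionally stable neutral molecule
(CH₃)₃C–OTf loses OTf⁻: pKₐ(CF₃SO₃H (triflic acid)) ≈ -14
(CH₃)₃C–OTs loses OTs⁻: pKₐ(p-CH₃C₆H₄SO₃H (TsOH)) ≈ -2.8
(CH₃)₃C–OC(O)CF₃ loses CF₃COO⁻: pKₐ(CF₃COOH) ≈ 0.2
(CH₃)₃C–NH₃⁺ loses NH₃: pKₐ(NH₄⁺) ≈ 9.2

(CH₃)₃C–N₂⁺ > (CH₃)₃C–OTf > (CH₃)₃C–OTs > (CH₃)₃C–OC(O)CF₃ > (CH₃)₃C–NH₃⁺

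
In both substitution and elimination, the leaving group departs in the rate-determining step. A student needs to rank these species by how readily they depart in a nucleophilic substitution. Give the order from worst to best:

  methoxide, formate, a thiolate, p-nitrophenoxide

Leaving-group ability tracks the stability of the departed species; conjugate-acid pKₐ is the usual yardstick (lower pKₐ → better LG).
formate: pKₐ(HCOOH) ≈ 3.8 — resonance-stabilised carboxylate
p-nitrophenoxide: pKₐ(p-nitrophenol) ≈ 7.2 — nitro group delocalises the charge; the classic chromogenic LG
a thiolate: pKₐ(RSH (a thiol)) ≈ 10.5 — moderately basic; rarely leaves without activation
methoxide: pKₐ(CH₃OH) ≈ 15.5 — strong base; alkoxides do not leave unassisted
Reversing gives the worst-to-best order requested.

methoxide < a thiolate < p-nitrophenoxide < formate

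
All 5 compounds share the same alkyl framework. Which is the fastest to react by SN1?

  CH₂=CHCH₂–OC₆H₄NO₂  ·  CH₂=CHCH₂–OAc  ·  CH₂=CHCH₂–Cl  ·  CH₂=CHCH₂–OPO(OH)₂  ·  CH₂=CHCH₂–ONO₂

CH₂=CHCH₂–Cl

Same R in every case — rank the leaving groups.
A good leaving group is a weak base: the lower the pKₐ of its conjugate acid, the more readily it departs.
CH₂=CHCH₂–Cl loses Cl⁻: pKₐ(HCl) ≈ -7
CH₂=CHCH₂–ONO₂ loses NO₃⁻: pKₐ(HNO₃) ≈ -1.3
CH₂=CHCH₂–OPO(OH)₂ loses H₂PO₄⁻: pKₐ(H₃PO₄) ≈ 2.1
CH₂=CHCH₂–OAc loses AcO⁻: pKₐ(CH₃COOH) ≈ 4.8
CH₂=CHCH₂–OC₆H₄NO₂ loses p-O₂N–C₆H₄–O⁻: pKₐ(p-nitrophenol) ≈ 7.2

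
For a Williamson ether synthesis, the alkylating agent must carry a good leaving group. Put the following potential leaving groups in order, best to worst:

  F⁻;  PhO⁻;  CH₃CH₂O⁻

F⁻ > PhO⁻ > CH₃CH₂O⁻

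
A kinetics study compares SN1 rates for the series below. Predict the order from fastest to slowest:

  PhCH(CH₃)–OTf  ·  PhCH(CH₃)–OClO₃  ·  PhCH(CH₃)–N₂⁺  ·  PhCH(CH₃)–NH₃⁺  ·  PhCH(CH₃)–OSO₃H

PhCH(CH₃)–N₂⁺ > PhCH(CH₃)–OTf > PhCH(CH₃)–OClO₃ > PhCH(CH₃)–OSO₃H > PhCH(CH₃)–NH₃⁺

Same R in every case — rank the leaving groups.
The more stable X⁻ (or X) is on its own — i.e. the weaker a base it is — the better a leaving group it makes.
PhCH(CH₃)–N₂⁺ loses N₂: no meaningful conjugate acid; N₂ departs as an exceptionally stable neutral molecule
PhCH(CH₃)–OTf loses OTf⁻: pKₐ(CF₃SO₃H (triflic acid)) ≈ -14
PhCH(CH₃)–OClO₃ loses ClO₄⁻: pKₐ(HClO₄) ≈ -10
PhCH(CH₃)–OSO₃H loses HSO₄⁻: pKₐ(H₂SO₄) ≈ -3
PhCH(CH₃)–NH₃⁺ loses NH₃: pKₐ(NH₄⁺) ≈ 9.2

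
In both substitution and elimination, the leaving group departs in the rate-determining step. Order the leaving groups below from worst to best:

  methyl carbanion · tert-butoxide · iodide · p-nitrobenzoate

Rank by basicity of the departing species: weakest base leaves most easily.
iodide: pKₐ(HI) ≈ -10
p-nitrobenzoate: pKₐ(p-nitrobenzoic acid) ≈ 3.4
tert-butoxide: pKₐ(t-BuOH) ≈ 18
methyl carbanion: pKₐ(CH₄) ≈ 48
Listed from poorest to best leaving group as asked.

methyl carbanion < tert-butoxide < p-nitrobenzoate < iodide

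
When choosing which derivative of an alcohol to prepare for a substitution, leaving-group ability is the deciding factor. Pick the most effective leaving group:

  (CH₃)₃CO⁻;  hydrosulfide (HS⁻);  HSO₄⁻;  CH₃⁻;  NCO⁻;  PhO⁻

HSO₄⁻

HSO₄⁻: pKₐ(H₂SO₄) ≈ -3
NCO⁻: pKₐ(HOCN) ≈ 3.5
hydrosulfide (HS⁻): pKₐ(H₂S) ≈ 7
PhO⁻: pKₐ(C₆H₅OH (phenol)) ≈ 10
(CH₃)₃CO⁻: pKₐ(t-BuOH) ≈ 18
CH₃⁻: pKₐ(CH₄) ≈ 48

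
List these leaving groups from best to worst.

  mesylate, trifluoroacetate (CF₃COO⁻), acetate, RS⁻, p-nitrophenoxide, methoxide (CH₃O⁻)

The more stable X⁻ (or X) is on its own — i.e. the weaker a base it is — the better a leaving group it makes.
mesylate: pKₐ(CH₃SO₃H (MsOH)) ≈ -1.9 — resonance-delocalised alkanesulfonate
trifluoroacetate (CF₃COO⁻): pKₐ(CF₃COOH) ≈ 0.2 — strongly electron-withdrawing CF₃ stabilises the carboxylate
acetate: pKₐ(CH₃COOH) ≈ 4.8
p-nitrophenoxide: pKₐ(p-nitrophenol) ≈ 7.2
RS⁻: pKₐ(RSH (a thiol)) ≈ 10.5 — moderately basic; rarely leaves without activation
methoxide (CH₃O⁻): pKₐ(CH₃OH) ≈ 15.5 — strong base; alkoxides do not leave unassisted

mesylate > trifluoroacetate (CF₃COO⁻) > acetate > p-nitrophenoxide > RS⁻ > methoxide (CH₃O⁻)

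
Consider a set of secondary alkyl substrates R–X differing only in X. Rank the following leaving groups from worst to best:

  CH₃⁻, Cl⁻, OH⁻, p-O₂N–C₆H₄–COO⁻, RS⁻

Cl⁻: pKₐ(HCl) ≈ -7
p-O₂N–C₆H₄–COO⁻: pKₐ(p-nitrobenzoic acid) ≈ 3.4 — electron-withdrawing nitro group stabilises the carboxylate
RS⁻: pKₐ(RSH (a thiol)) ≈ 10.5 — moderately basic; rarely leaves without activation
OH⁻: pKₐ(H₂O) ≈ 15.7 — strong base; essentially never leaves without prior activation
CH₃⁻: pKₐ(CH₄) ≈ 48 — unstabilised carbanion; the worst conceivable leaving group
The question asks for worst first, so the sequence is read in increasing leaving-group ability.

CH₃⁻ < OH⁻ < RS⁻ < p-O₂N–C₆H₄–COO⁻ < Cl⁻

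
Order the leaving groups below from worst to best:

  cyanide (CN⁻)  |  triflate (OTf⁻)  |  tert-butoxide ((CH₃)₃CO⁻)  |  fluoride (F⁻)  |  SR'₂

tert-butoxide ((CH₃)₃CO⁻) < cyanide (CN⁻) < fluoride (F⁻) < SR'₂ < triflate (OTf⁻)

Rank by basicity of the departing species: weakest base leaves most easily.
triflate (OTf⁻): pKₐ(CF₃SO₃H (triflic acid)) ≈ -14
SR'₂: pKₐ(R'₂SH⁺) ≈ -7
fluoride (F⁻): pKₐ(HF) ≈ 3.2
cyanide (CN⁻): pKₐ(HCN) ≈ 9.2
tert-butoxide ((CH₃)₃CO⁻): pKₐ(t-BuOH) ≈ 18
Listed from poorest to best leaving group as asked.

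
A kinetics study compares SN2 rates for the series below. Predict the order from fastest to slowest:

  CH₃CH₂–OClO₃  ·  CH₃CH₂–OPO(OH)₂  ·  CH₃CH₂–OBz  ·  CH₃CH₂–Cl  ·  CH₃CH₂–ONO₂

Identical carbon frameworks mean the comparison reduces to leaving-group quality.
The more stable X⁻ (or X) is on its own — i.e. the weaker a base it is — the better a leaving group it makes.
CH₃CH₂–OClO₃ loses ClO₄⁻: pKₐ(HClO₄) ≈ -10
CH₃CH₂–Cl loses Cl⁻: pKₐ(HCl) ≈ -7
CH₃CH₂–ONO₂ loses NO₃⁻: pKₐ(HNO₃) ≈ -1.3
CH₃CH₂–OPO(OH)₂ loses H₂PO₄⁻: pKₐ(H₃PO₄) ≈ 2.1
CH₃CH₂–OBz loses PhCOO⁻: pKₐ(C₆H₅COOH) ≈ 4.2

CH₃CH₂–OClO₃ > CH₃CH₂–Cl > CH₃CH₂–ONO₂ > CH₃CH₂–OPO(OH)₂ > CH₃CH₂–OBz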